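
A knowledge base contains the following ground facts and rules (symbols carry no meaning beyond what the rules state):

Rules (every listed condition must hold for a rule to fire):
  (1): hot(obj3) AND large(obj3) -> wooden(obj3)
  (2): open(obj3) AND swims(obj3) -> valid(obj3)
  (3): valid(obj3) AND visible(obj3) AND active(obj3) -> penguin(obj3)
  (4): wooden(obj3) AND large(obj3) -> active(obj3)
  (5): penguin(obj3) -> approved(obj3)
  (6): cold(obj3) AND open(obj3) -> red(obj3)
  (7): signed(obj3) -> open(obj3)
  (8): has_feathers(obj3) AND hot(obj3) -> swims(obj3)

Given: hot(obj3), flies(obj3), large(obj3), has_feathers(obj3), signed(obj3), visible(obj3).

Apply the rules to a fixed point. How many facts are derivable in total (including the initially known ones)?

[1] (1) [hot(obj3) AND large(obj3) -> wooden(obj3)]; (7) [signed(obj3) -> open(obj3)]; (8) [has_feathers(obj3) AND hot(obj3) -> swims(obj3)]. ⇒ new: wooden(obj3), open(obj3), swims(obj3).
[2] (2) [open(obj3) AND swims(obj3) -> valid(obj3)]; (4) [wooden(obj3) AND large(obj3) -> active(obj3)]. ⇒ new: valid(obj3), active(obj3).
[3] (3) [valid(obj3) AND visible(obj3) AND active(obj3) -> penguin(obj3)]. ⇒ new: penguin(obj3).
[4] (5) [penguin(obj3) -> approved(obj3)]. ⇒ new: approved(obj3).
Closure: {active(obj3), approved(obj3), flies(obj3), has_feathers(obj3), hot(obj3), large(obj3), open(obj3), penguin(obj3), signed(obj3), swims(obj3), valid(obj3), visible(obj3), wooden(obj3)} — 13 facts.

13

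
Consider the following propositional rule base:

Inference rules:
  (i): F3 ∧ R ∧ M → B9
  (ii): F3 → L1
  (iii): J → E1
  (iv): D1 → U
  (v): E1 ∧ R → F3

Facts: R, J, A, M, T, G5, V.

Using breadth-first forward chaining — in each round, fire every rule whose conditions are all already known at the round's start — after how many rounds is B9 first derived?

3

Round 1 fires (iii), giving E1.
Round 2 fires (v), giving F3.
Round 3 fires (i), (ii), giving B9, L1.
B9 first appears in round 3.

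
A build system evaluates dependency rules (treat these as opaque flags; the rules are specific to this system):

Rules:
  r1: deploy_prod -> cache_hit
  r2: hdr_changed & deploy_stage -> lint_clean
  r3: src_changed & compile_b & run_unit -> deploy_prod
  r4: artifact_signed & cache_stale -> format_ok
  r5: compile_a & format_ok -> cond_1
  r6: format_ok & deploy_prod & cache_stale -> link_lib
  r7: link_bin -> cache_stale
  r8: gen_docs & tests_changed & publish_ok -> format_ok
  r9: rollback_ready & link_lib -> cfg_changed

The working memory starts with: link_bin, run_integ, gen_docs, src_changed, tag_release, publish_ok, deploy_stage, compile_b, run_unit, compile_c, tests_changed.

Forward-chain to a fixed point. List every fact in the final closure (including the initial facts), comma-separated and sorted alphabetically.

Round 1 — r3, r7, r8, derive deploy_prod, cache_stale, format_ok.
Round 2 — r1, r6, derive cache_hit, link_lib.

cache_hit, cache_stale, compile_b, compile_c, deploy_prod, deploy_stage, format_ok, gen_docs, link_bin, link_lib, publish_ok, run_integ, run_unit, src_changed, tag_release, tests_changed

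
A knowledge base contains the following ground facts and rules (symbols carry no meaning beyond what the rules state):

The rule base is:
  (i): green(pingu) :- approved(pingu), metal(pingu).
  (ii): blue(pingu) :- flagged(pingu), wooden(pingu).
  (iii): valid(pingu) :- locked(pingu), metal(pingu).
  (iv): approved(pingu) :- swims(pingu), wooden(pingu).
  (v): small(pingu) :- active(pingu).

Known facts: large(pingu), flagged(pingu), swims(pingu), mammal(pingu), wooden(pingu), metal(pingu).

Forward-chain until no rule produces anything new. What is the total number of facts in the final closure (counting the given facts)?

9

Round 1: (ii) [blue(pingu) :- flagged(pingu), wooden(pingu).]; (iv) [approved(pingu) :- swims(pingu), wooden(pingu).]. New: blue(pingu), approved(pingu).
Round 2: (i) [green(pingu) :- approved(pingu), metal(pingu).]. New: green(pingu).
Closure: {approved(pingu), blue(pingu), flagged(pingu), green(pingu), large(pingu), mammal(pingu), metal(pingu), swims(pingu), wooden(pingu)} — 9 facts.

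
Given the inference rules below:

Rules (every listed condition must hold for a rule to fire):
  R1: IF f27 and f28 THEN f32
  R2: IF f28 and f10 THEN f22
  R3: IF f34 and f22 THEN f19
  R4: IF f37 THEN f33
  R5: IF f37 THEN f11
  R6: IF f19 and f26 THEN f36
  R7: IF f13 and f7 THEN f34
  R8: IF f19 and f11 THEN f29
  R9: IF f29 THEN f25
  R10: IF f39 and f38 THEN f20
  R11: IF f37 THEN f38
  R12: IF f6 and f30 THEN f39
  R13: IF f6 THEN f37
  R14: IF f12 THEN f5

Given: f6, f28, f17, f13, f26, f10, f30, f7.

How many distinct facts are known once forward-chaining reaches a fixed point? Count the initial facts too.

Round 1 — R2, R7, R12, R13, derive f22, f34, f39, f37.
Round 2 — R3, R4, R5, R11, derive f19, f33, f11, f38.
Round 3 — R6, R8, R10, derive f36, f29, f20.
Round 4 — R9, derive f25.
Closure: {f10, f11, f13, f17, f19, f20, f22, f25, f26, f28, f29, f30, f33, f34, f36, f37, f38, f39, f6, f7} — 20 facts.

20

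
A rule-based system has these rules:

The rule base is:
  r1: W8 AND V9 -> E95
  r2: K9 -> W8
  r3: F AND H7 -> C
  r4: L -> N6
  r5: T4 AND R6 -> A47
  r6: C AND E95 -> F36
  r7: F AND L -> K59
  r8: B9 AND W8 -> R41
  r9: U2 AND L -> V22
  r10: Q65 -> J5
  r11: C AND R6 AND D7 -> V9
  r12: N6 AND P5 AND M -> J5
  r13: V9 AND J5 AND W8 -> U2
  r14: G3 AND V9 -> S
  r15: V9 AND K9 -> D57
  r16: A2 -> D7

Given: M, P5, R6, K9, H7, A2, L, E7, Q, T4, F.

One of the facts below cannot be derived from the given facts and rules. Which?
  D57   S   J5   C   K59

S

Round 1 — r2, r3, r4, r5, r7, r16, derive W8, C, N6, A47, K59, D7.
Round 2 — r11, r12, derive V9, J5.
Round 3 — r1, r13, r15, derive E95, U2, D57.
Round 4 — r6, r9, derive F36, V22.
Derived: J5 (round 2), D57 (round 3), C (round 1), K59 (round 1). S never appears in any round.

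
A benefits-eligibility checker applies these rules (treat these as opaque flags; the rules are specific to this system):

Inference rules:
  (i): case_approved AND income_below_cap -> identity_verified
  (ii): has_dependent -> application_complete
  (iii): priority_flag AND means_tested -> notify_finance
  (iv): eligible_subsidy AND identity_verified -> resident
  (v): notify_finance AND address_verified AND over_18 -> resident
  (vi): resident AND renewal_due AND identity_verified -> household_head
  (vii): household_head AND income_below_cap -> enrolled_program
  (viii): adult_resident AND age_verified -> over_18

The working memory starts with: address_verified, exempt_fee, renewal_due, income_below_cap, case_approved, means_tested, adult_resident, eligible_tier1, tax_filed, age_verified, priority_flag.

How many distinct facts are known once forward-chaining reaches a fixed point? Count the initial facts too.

Round 1: (i) [case_approved AND income_below_cap -> identity_verified]; (iii) [priority_flag AND means_tested -> notify_finance]; (viii) [adult_resident AND age_verified -> over_18]. New: identity_verified, notify_finance, over_18.
Round 2: (v) [notify_finance AND address_verified AND over_18 -> resident]. New: resident.
Round 3: (vi) [resident AND renewal_due AND identity_verified -> household_head]. New: household_head.
Round 4: (vii) [household_head AND income_below_cap -> enrolled_program]. New: enrolled_program.
Closure: {address_verified, adult_resident, age_verified, case_approved, eligible_tier1, enrolled_program, exempt_fee, household_head, identity_verified, income_below_cap, means_tested, notify_finance, over_18, priority_flag, renewal_due, resident, tax_filed} — 17 facts.

17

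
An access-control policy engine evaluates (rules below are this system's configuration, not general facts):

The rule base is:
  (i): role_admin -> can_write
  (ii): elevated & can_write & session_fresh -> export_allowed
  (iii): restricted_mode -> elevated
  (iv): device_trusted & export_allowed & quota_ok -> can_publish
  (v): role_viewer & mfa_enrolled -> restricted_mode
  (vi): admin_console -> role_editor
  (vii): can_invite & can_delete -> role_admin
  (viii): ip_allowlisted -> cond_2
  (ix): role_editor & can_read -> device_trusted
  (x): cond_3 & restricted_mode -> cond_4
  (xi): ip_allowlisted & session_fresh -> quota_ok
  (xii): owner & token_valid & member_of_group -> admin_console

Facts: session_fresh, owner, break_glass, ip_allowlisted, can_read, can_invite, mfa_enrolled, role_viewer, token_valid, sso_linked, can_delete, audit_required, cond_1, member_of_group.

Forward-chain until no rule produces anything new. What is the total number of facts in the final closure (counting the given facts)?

25

Round 1 fires (v), (vii), (viii), (xi), (xii), giving restricted_mode, role_admin, cond_2, quota_ok, admin_console.
Round 2 fires (i), (iii), (vi), giving can_write, elevated, role_editor.
Round 3 fires (ii), (ix), giving export_allowed, device_trusted.
Round 4 fires (iv), giving can_publish.
Closure: {admin_console, audit_required, break_glass, can_delete, can_invite, can_publish, can_read, can_write, cond_1, cond_2, device_trusted, elevated, export_allowed, ip_allowlisted, member_of_group, mfa_enrolled, owner, quota_ok, restricted_mode, role_admin, role_editor, role_viewer, session_fresh, sso_linked, token_valid} — 25 facts.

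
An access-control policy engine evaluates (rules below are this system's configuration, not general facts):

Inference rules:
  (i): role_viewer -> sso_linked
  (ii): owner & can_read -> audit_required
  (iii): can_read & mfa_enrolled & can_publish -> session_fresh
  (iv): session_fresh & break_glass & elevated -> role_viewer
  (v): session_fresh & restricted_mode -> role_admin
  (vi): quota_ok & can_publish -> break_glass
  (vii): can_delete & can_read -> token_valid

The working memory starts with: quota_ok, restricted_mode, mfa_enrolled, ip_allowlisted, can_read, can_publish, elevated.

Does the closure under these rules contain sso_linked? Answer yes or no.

Round 1: (iii) [can_read & mfa_enrolled & can_publish -> session_fresh]; (vi) [quota_ok & can_publish -> break_glass]. New: session_fresh, break_glass.
Round 2: (iv) [session_fresh & break_glass & elevated -> role_viewer]; (v) [session_fresh & restricted_mode -> role_admin]. New: role_viewer, role_admin.
Round 3: (i) [role_viewer -> sso_linked]. New: sso_linked.
sso_linked appears in round 3, so it is derivable.

yes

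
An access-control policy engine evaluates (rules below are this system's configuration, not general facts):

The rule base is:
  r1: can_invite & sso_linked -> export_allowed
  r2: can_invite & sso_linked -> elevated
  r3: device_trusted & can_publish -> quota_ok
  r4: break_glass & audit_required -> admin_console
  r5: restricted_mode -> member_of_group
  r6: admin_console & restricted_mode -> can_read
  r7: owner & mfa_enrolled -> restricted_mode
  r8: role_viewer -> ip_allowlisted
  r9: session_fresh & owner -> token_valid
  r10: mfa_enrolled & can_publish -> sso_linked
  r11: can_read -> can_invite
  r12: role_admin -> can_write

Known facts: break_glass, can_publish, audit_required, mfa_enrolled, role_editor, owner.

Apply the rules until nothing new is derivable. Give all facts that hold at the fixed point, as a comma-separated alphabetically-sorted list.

admin_console, audit_required, break_glass, can_invite, can_publish, can_read, elevated, export_allowed, member_of_group, mfa_enrolled, owner, restricted_mode, role_editor, sso_linked

Round 1 — r4, r7, r10, derive admin_console, restricted_mode, sso_linked.
Round 2 — r5, r6, derive member_of_group, can_read.
Round 3 — r11, derive can_invite.
Round 4 — r1, r2, derive export_allowed, elevated.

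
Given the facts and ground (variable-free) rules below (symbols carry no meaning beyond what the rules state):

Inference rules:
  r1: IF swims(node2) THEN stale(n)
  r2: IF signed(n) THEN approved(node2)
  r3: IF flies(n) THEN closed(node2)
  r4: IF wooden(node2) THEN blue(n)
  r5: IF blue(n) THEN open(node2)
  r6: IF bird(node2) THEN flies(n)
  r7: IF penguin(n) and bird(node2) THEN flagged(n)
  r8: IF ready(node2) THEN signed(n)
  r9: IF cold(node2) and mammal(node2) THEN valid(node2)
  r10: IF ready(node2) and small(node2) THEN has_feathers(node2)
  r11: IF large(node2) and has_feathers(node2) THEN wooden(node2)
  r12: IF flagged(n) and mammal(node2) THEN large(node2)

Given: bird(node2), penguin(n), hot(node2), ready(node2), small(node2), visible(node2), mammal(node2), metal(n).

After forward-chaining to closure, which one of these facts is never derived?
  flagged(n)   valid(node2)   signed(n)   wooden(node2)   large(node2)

valid(node2)

Round 1 — r6, r7, r8, r10, derive flies(n), flagged(n), signed(n), has_feathers(node2).
Round 2 — r2, r3, r12, derive approved(node2), closed(node2), large(node2).
Round 3 — r11, derive wooden(node2).
Round 4 — r4, derive blue(n).
Round 5 — r5, derive open(node2).
Derived: large(node2) (round 2), flagged(n) (round 1), wooden(node2) (round 3), signed(n) (round 1). valid(node2) never appears in any round.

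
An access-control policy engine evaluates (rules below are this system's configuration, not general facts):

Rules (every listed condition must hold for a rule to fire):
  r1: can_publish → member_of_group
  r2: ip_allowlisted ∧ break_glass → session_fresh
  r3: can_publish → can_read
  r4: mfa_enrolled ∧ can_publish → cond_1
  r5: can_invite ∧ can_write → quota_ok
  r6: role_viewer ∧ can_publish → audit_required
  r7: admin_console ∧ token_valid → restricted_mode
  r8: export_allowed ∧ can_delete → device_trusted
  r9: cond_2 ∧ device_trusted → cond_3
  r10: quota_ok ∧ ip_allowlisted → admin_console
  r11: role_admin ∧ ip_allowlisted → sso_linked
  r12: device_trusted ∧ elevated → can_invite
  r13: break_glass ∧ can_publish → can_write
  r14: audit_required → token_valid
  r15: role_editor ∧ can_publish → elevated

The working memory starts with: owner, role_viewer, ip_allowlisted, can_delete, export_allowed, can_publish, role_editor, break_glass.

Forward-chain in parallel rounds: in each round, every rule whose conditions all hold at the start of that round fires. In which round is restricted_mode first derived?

5

Round 1 fires r1, r2, r3, r6, r8, r13, r15, giving member_of_group, session_fresh, can_read, audit_required, device_trusted, can_write, elevated.
Round 2 fires r12, r14, giving can_invite, token_valid.
Round 3 fires r5, giving quota_ok.
Round 4 fires r10, giving admin_console.
Round 5 fires r7, giving restricted_mode.
restricted_mode first appears in round 5.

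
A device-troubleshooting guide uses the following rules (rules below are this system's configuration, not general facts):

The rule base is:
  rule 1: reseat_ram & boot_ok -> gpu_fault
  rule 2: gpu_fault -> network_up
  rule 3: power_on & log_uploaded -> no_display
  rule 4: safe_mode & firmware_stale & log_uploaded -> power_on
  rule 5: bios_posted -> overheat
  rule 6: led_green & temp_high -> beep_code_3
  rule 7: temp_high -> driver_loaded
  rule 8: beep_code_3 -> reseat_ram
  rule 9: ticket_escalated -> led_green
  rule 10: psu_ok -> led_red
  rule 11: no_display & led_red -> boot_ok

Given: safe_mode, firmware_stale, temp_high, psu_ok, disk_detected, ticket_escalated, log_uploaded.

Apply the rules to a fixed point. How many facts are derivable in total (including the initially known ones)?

[1] rule 4 [safe_mode & firmware_stale & log_uploaded -> power_on]; rule 7 [temp_high -> driver_loaded]; rule 9 [ticket_escalated -> led_green]; rule 10 [psu_ok -> led_red]. ⇒ new: power_on, driver_loaded, led_green, led_red.
[2] rule 3 [power_on & log_uploaded -> no_display]; rule 6 [led_green & temp_high -> beep_code_3]. ⇒ new: no_display, beep_code_3.
[3] rule 8 [beep_code_3 -> reseat_ram]; rule 11 [no_display & led_red -> boot_ok]. ⇒ new: reseat_ram, boot_ok.
[4] rule 1 [reseat_ram & boot_ok -> gpu_fault]. ⇒ new: gpu_fault.
[5] rule 2 [gpu_fault -> network_up]. ⇒ new: network_up.
Closure: {beep_code_3, boot_ok, disk_detected, driver_loaded, firmware_stale, gpu_fault, led_green, led_red, log_uploaded, network_up, no_display, power_on, psu_ok, reseat_ram, safe_mode, temp_high, ticket_escalated} — 17 facts.

17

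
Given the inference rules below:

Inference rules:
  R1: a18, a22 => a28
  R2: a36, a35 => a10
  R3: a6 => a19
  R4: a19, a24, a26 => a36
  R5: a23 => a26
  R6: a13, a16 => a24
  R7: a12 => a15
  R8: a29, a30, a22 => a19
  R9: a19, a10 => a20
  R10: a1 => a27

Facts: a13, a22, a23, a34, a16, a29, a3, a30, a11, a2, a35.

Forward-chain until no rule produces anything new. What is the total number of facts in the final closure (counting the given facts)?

17

Round 1 — R5, R6, R8, derive a26, a24, a19.
Round 2 — R4, derive a36.
Round 3 — R2, derive a10.
Round 4 — R9, derive a20.
Closure: {a10, a11, a13, a16, a19, a2, a20, a22, a23, a24, a26, a29, a3, a30, a34, a35, a36} — 17 facts.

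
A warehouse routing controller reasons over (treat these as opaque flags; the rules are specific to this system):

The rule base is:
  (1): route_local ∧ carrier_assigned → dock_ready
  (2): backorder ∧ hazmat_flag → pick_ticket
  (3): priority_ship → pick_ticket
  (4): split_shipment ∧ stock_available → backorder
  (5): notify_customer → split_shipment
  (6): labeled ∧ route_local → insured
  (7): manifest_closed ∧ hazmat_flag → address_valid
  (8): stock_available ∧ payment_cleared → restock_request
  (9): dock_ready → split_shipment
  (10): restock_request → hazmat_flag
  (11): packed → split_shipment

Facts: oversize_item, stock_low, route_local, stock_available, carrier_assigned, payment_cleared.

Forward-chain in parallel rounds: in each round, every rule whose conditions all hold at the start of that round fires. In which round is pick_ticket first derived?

4

[1] (1) [route_local ∧ carrier_assigned → dock_ready]; (8) [stock_available ∧ payment_cleared → restock_request]. ⇒ new: dock_ready, restock_request.
[2] (9) [dock_ready → split_shipment]; (10) [restock_request → hazmat_flag]. ⇒ new: split_shipment, hazmat_flag.
[3] (4) [split_shipment ∧ stock_available → backorder]. ⇒ new: backorder.
[4] (2) [backorder ∧ hazmat_flag → pick_ticket]. ⇒ new: pick_ticket.
pick_ticket first appears in round 4.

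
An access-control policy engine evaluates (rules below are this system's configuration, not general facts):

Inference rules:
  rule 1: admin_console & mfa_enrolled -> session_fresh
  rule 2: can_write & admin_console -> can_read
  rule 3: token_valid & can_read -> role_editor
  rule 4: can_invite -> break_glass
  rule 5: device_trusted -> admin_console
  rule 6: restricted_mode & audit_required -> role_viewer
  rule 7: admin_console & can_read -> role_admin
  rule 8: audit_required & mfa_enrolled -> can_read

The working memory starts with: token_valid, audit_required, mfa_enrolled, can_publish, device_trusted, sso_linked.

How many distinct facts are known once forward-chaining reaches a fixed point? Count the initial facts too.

[1] rule 5 [device_trusted -> admin_console]; rule 8 [audit_required & mfa_enrolled -> can_read]. ⇒ new: admin_console, can_read.
[2] rule 1 [admin_console & mfa_enrolled -> session_fresh]; rule 3 [token_valid & can_read -> role_editor]; rule 7 [admin_console & can_read -> role_admin]. ⇒ new: session_fresh, role_editor, role_admin.
Closure: {admin_console, audit_required, can_publish, can_read, device_trusted, mfa_enrolled, role_admin, role_editor, session_fresh, sso_linked, token_valid} — 11 facts.

11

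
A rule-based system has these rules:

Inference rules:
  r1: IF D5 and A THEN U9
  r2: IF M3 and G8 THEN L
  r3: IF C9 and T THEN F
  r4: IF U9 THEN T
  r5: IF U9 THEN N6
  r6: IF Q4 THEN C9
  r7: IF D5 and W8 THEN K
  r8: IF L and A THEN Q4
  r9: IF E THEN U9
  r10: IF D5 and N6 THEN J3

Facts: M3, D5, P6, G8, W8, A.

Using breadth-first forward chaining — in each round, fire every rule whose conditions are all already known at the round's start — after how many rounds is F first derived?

Round 1 — r1, r2, r7, derive U9, L, K.
Round 2 — r4, r5, r8, derive T, N6, Q4.
Round 3 — r6, r10, derive C9, J3.
Round 4 — r3, derive F.
F first appears in round 4.

4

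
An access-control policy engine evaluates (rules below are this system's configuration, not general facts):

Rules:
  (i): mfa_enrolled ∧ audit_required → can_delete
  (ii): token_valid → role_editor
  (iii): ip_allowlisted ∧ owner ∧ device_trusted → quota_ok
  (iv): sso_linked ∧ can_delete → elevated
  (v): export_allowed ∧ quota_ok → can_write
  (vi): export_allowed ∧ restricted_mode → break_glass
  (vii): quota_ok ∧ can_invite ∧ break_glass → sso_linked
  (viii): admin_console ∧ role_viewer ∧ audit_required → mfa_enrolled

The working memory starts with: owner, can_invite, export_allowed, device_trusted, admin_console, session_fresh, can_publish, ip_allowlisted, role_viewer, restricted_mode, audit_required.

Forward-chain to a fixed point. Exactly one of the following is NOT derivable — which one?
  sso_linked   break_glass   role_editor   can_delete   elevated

role_editor

Round 1: (iii) [ip_allowlisted ∧ owner ∧ device_trusted → quota_ok]; (vi) [export_allowed ∧ restricted_mode → break_glass]; (viii) [admin_console ∧ role_viewer ∧ audit_required → mfa_enrolled]. Adds quota_ok, break_glass, mfa_enrolled.
Round 2: (i) [mfa_enrolled ∧ audit_required → can_delete]; (v) [export_allowed ∧ quota_ok → can_write]; (vii) [quota_ok ∧ can_invite ∧ break_glass → sso_linked]. Adds can_delete, can_write, sso_linked.
Round 3: (iv) [sso_linked ∧ can_delete → elevated]. Adds elevated.
Derived: elevated (round 3), sso_linked (round 2), can_delete (round 2), break_glass (round 1). role_editor never appears in any round.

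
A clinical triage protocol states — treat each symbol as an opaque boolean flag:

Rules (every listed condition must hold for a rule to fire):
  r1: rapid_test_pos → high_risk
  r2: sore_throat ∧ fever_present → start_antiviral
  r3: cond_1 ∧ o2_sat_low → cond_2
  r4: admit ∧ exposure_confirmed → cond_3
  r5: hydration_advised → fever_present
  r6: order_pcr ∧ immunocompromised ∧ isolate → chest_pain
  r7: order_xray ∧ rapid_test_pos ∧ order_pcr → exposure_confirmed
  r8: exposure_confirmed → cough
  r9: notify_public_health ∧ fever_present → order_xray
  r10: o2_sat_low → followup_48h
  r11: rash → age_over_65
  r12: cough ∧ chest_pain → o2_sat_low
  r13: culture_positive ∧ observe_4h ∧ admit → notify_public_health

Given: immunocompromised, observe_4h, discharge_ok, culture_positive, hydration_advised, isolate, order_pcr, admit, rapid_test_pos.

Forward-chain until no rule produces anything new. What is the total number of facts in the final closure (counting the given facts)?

Round 1 fires r1, r5, r6, r13, giving high_risk, fever_present, chest_pain, notify_public_health.
Round 2 fires r9, giving order_xray.
Round 3 fires r7, giving exposure_confirmed.
Round 4 fires r4, r8, giving cond_3, cough.
Round 5 fires r12, giving o2_sat_low.
Round 6 fires r10, giving followup_48h.
Closure: {admit, chest_pain, cond_3, cough, culture_positive, discharge_ok, exposure_confirmed, fever_present, followup_48h, high_risk, hydration_advised, immunocompromised, isolate, notify_public_health, o2_sat_low, observe_4h, order_pcr, order_xray, rapid_test_pos} — 19 facts.

19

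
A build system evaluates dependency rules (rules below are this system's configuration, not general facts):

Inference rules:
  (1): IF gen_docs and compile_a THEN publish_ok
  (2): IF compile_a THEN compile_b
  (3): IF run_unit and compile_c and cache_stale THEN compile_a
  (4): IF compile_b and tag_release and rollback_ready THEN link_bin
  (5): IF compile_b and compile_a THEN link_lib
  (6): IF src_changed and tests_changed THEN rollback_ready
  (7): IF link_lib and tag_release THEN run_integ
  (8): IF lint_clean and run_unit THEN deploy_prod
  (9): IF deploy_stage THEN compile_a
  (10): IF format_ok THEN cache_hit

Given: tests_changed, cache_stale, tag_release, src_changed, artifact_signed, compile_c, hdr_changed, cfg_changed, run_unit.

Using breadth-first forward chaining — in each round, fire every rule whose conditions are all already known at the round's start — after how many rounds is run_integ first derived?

Round 1: (3) [IF run_unit and compile_c and cache_stale THEN compile_a]; (6) [IF src_changed and tests_changed THEN rollback_ready]. Adds compile_a, rollback_ready.
Round 2: (2) [IF compile_a THEN compile_b]. Adds compile_b.
Round 3: (4) [IF compile_b and tag_release and rollback_ready THEN link_bin]; (5) [IF compile_b and compile_a THEN link_lib]. Adds link_bin, link_lib.
Round 4: (7) [IF link_lib and tag_release THEN run_integ]. Adds run_integ.
run_integ first appears in round 4.

4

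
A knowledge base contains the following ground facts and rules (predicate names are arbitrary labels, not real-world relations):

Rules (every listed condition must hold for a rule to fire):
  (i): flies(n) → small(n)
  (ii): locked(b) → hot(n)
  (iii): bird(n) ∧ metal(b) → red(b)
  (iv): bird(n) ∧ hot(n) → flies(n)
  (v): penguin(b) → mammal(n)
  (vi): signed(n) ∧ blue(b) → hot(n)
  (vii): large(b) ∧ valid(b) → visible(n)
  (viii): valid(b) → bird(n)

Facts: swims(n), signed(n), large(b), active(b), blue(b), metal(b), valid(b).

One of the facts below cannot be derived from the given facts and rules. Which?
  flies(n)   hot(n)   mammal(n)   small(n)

mammal(n)

Round 1: (vi) [signed(n) ∧ blue(b) → hot(n)]; (vii) [large(b) ∧ valid(b) → visible(n)]; (viii) [valid(b) → bird(n)]. New: hot(n), visible(n), bird(n).
Round 2: (iii) [bird(n) ∧ metal(b) → red(b)]; (iv) [bird(n) ∧ hot(n) → flies(n)]. New: red(b), flies(n).
Round 3: (i) [flies(n) → small(n)]. New: small(n).
Derived: flies(n) (round 2), hot(n) (round 1), small(n) (round 3). mammal(n) never appears in any round.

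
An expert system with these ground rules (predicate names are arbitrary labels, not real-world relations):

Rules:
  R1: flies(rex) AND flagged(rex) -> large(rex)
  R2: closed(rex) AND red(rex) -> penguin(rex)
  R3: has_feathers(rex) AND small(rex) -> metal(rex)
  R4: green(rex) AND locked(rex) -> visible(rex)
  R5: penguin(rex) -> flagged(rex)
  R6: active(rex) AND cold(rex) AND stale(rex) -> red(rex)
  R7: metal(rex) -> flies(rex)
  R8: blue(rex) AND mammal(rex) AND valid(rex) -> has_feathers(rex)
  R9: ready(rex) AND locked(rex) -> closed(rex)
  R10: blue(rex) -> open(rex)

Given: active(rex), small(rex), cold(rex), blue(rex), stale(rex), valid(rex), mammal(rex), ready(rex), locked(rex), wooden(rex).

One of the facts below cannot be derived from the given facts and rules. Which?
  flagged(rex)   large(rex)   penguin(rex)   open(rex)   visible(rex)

Round 1 — R6, R8, R9, R10, derive red(rex), has_feathers(rex), closed(rex), open(rex).
Round 2 — R2, R3, derive penguin(rex), metal(rex).
Round 3 — R5, R7, derive flagged(rex), flies(rex).
Round 4 — R1, derive large(rex).
Derived: open(rex) (round 1), penguin(rex) (round 2), large(rex) (round 4), flagged(rex) (round 3). visible(rex) never appears in any round.

visible(rex)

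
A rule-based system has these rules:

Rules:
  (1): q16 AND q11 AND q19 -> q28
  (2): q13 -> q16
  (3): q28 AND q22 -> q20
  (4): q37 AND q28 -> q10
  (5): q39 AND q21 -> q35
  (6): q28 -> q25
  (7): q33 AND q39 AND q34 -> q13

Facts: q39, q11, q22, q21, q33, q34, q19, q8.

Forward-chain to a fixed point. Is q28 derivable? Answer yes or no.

Round 1 — (5), (7), derive q35, q13.
Round 2 — (2), derive q16.
Round 3 — (1), derive q28.
Round 4 — (3), (6), derive q20, q25.
q28 appears in round 3, so it is derivable.

yes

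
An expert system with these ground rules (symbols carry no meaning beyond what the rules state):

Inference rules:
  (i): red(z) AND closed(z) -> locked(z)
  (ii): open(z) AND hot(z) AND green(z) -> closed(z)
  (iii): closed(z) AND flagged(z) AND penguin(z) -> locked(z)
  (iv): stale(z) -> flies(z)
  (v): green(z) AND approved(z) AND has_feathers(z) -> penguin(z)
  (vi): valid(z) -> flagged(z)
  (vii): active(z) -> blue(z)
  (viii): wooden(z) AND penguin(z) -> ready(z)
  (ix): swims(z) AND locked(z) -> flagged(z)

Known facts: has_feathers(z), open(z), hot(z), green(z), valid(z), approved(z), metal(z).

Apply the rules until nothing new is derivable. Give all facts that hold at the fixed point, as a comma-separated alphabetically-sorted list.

approved(z), closed(z), flagged(z), green(z), has_feathers(z), hot(z), locked(z), metal(z), open(z), penguin(z), valid(z)

Round 1: (ii) [open(z) AND hot(z) AND green(z) -> closed(z)]; (v) [green(z) AND approved(z) AND has_feathers(z) -> penguin(z)]; (vi) [valid(z) -> flagged(z)]. New: closed(z), penguin(z), flagged(z).
Round 2: (iii) [closed(z) AND flagged(z) AND penguin(z) -> locked(z)]. New: locked(z).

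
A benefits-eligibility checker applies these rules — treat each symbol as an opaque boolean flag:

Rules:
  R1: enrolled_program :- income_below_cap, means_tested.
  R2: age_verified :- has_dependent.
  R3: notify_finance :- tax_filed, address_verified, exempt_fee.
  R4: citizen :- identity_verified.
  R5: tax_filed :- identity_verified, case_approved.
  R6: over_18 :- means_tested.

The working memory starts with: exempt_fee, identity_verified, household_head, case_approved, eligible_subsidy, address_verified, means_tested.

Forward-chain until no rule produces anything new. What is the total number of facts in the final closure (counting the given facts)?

11

Round 1: R4 [citizen :- identity_verified.]; R5 [tax_filed :- identity_verified, case_approved.]; R6 [over_18 :- means_tested.]. New: citizen, tax_filed, over_18.
Round 2: R3 [notify_finance :- tax_filed, address_verified, exempt_fee.]. New: notify_finance.
Closure: {address_verified, case_approved, citizen, eligible_subsidy, exempt_fee, household_head, identity_verified, means_tested, notify_finance, over_18, tax_filed} — 11 facts.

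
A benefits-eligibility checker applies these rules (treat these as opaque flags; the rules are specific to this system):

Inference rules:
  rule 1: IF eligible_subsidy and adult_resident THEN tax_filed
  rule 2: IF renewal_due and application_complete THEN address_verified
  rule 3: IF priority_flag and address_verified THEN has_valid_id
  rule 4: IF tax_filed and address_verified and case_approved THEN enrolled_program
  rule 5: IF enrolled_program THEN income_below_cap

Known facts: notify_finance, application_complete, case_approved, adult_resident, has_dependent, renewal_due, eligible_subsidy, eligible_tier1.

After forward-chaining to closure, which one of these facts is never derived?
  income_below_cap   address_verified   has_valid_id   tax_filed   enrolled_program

has_valid_id

Round 1 — rule 1, rule 2, derive tax_filed, address_verified.
Round 2 — rule 4, derive enrolled_program.
Round 3 — rule 5, derive income_below_cap.
Derived: address_verified (round 1), enrolled_program (round 2), income_below_cap (round 3), tax_filed (round 1). has_valid_id never appears in any round.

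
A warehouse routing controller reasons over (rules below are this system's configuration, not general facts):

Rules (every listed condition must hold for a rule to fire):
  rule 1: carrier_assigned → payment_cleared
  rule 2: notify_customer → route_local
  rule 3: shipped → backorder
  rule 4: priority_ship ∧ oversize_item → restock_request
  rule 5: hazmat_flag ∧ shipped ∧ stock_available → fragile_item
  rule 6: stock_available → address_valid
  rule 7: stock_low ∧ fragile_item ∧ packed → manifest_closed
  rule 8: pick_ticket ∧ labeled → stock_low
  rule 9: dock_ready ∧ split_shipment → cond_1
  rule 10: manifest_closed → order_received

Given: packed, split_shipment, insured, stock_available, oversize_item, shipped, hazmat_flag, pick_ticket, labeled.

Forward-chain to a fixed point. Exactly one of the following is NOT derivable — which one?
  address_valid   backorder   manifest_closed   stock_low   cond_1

cond_1

Round 1: rule 3 [shipped → backorder]; rule 5 [hazmat_flag ∧ shipped ∧ stock_available → fragile_item]; rule 6 [stock_available → address_valid]; rule 8 [pick_ticket ∧ labeled → stock_low]. Adds backorder, fragile_item, address_valid, stock_low.
Round 2: rule 7 [stock_low ∧ fragile_item ∧ packed → manifest_closed]. Adds manifest_closed.
Round 3: rule 10 [manifest_closed → order_received]. Adds order_received.
Derived: manifest_closed (round 2), address_valid (round 1), stock_low (round 1), backorder (round 1). cond_1 never appears in any round.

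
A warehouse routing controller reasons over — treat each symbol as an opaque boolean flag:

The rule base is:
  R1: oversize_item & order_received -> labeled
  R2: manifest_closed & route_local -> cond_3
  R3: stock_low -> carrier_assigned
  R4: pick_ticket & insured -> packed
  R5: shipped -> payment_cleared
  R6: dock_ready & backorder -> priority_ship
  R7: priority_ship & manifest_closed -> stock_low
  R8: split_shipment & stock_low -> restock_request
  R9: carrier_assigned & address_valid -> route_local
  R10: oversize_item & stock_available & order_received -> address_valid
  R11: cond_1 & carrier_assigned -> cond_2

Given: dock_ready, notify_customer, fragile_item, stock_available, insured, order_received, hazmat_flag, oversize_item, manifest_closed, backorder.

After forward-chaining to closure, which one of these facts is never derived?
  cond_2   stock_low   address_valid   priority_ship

Round 1: R1 [oversize_item & order_received -> labeled]; R6 [dock_ready & backorder -> priority_ship]; R10 [oversize_item & stock_available & order_received -> address_valid]. Adds labeled, priority_ship, address_valid.
Round 2: R7 [priority_ship & manifest_closed -> stock_low]. Adds stock_low.
Round 3: R3 [stock_low -> carrier_assigned]. Adds carrier_assigned.
Round 4: R9 [carrier_assigned & address_valid -> route_local]. Adds route_local.
Round 5: R2 [manifest_closed & route_local -> cond_3]. Adds cond_3.
Derived: stock_low (round 2), priority_ship (round 1), address_valid (round 1). cond_2 never appears in any round.

cond_2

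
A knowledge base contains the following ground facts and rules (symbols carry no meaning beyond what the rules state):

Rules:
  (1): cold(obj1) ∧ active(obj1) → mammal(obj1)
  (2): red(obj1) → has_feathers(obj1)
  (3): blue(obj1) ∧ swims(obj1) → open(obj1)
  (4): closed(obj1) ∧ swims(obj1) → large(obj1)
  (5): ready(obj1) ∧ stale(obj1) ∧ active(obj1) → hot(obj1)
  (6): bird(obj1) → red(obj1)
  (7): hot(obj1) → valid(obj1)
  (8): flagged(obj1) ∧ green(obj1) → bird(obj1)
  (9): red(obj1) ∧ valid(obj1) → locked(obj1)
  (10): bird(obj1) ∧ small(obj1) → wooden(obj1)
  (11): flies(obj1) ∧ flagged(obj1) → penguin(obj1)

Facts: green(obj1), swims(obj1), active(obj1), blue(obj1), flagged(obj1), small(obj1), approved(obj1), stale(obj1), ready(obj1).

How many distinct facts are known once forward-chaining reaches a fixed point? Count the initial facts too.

17

Round 1: (3) [blue(obj1) ∧ swims(obj1) → open(obj1)]; (5) [ready(obj1) ∧ stale(obj1) ∧ active(obj1) → hot(obj1)]; (8) [flagged(obj1) ∧ green(obj1) → bird(obj1)]. New: open(obj1), hot(obj1), bird(obj1).
Round 2: (6) [bird(obj1) → red(obj1)]; (7) [hot(obj1) → valid(obj1)]; (10) [bird(obj1) ∧ small(obj1) → wooden(obj1)]. New: red(obj1), valid(obj1), wooden(obj1).
Round 3: (2) [red(obj1) → has_feathers(obj1)]; (9) [red(obj1) ∧ valid(obj1) → locked(obj1)]. New: has_feathers(obj1), locked(obj1).
Closure: {active(obj1), approved(obj1), bird(obj1), blue(obj1), flagged(obj1), green(obj1), has_feathers(obj1), hot(obj1), locked(obj1), open(obj1), ready(obj1), red(obj1), small(obj1), stale(obj1), swims(obj1), valid(obj1), wooden(obj1)} — 17 facts.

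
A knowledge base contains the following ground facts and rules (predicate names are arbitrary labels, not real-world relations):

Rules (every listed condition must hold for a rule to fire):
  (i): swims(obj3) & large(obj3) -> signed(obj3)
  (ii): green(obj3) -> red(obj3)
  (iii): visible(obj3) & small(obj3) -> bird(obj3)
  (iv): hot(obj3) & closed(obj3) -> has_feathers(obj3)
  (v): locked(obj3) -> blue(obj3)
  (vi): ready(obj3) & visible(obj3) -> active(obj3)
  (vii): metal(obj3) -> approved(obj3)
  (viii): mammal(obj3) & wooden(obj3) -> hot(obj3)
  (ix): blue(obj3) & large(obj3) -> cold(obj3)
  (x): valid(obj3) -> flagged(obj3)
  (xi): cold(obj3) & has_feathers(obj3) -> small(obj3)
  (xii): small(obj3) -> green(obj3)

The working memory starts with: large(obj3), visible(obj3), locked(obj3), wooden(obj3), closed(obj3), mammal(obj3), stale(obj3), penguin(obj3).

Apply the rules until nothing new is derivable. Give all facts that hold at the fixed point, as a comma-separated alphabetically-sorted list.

bird(obj3), blue(obj3), closed(obj3), cold(obj3), green(obj3), has_feathers(obj3), hot(obj3), large(obj3), locked(obj3), mammal(obj3), penguin(obj3), red(obj3), small(obj3), stale(obj3), visible(obj3), wooden(obj3)

Round 1: (v) [locked(obj3) -> blue(obj3)]; (viii) [mammal(obj3) & wooden(obj3) -> hot(obj3)]. Adds blue(obj3), hot(obj3).
Round 2: (iv) [hot(obj3) & closed(obj3) -> has_feathers(obj3)]; (ix) [blue(obj3) & large(obj3) -> cold(obj3)]. Adds has_feathers(obj3), cold(obj3).
Round 3: (xi) [cold(obj3) & has_feathers(obj3) -> small(obj3)]. Adds small(obj3).
Round 4: (iii) [visible(obj3) & small(obj3) -> bird(obj3)]; (xii) [small(obj3) -> green(obj3)]. Adds bird(obj3), green(obj3).
Round 5: (ii) [green(obj3) -> red(obj3)]. Adds red(obj3).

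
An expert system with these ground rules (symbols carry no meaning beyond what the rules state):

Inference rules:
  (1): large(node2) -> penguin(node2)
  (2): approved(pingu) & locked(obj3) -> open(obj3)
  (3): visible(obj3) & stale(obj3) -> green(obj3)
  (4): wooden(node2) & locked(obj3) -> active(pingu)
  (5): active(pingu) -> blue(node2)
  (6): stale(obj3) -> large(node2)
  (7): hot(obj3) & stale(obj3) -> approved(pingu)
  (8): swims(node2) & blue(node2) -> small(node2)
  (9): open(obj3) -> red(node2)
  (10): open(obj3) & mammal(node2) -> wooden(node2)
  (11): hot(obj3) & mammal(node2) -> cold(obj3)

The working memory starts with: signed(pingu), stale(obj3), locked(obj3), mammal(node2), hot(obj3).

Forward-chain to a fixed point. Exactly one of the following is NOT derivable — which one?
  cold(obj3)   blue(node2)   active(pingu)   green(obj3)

green(obj3)

[1] (6) [stale(obj3) -> large(node2)]; (7) [hot(obj3) & stale(obj3) -> approved(pingu)]; (11) [hot(obj3) & mammal(node2) -> cold(obj3)]. ⇒ new: large(node2), approved(pingu), cold(obj3).
[2] (1) [large(node2) -> penguin(node2)]; (2) [approved(pingu) & locked(obj3) -> open(obj3)]. ⇒ new: penguin(node2), open(obj3).
[3] (9) [open(obj3) -> red(node2)]; (10) [open(obj3) & mammal(node2) -> wooden(node2)]. ⇒ new: red(node2), wooden(node2).
[4] (4) [wooden(node2) & locked(obj3) -> active(pingu)]. ⇒ new: active(pingu).
[5] (5) [active(pingu) -> blue(node2)]. ⇒ new: blue(node2).
Derived: cold(obj3) (round 1), blue(node2) (round 5), active(pingu) (round 4). green(obj3) never appears in any round.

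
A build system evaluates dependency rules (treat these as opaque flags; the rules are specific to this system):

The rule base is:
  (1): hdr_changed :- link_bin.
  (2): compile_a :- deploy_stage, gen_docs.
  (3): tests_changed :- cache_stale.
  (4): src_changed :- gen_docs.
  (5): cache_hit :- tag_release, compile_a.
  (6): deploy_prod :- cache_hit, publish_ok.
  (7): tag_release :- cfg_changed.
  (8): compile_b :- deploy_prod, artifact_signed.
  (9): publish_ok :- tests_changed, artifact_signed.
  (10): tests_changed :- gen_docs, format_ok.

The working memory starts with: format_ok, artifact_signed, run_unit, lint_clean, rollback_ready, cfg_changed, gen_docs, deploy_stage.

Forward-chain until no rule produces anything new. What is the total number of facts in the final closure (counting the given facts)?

Round 1: (2) [compile_a :- deploy_stage, gen_docs.]; (4) [src_changed :- gen_docs.]; (7) [tag_release :- cfg_changed.]; (10) [tests_changed :- gen_docs, format_ok.]. New: compile_a, src_changed, tag_release, tests_changed.
Round 2: (5) [cache_hit :- tag_release, compile_a.]; (9) [publish_ok :- tests_changed, artifact_signed.]. New: cache_hit, publish_ok.
Round 3: (6) [deploy_prod :- cache_hit, publish_ok.]. New: deploy_prod.
Round 4: (8) [compile_b :- deploy_prod, artifact_signed.]. New: compile_b.
Closure: {artifact_signed, cache_hit, cfg_changed, compile_a, compile_b, deploy_prod, deploy_stage, format_ok, gen_docs, lint_clean, publish_ok, rollback_ready, run_unit, src_changed, tag_release, tests_changed} — 16 facts.

16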